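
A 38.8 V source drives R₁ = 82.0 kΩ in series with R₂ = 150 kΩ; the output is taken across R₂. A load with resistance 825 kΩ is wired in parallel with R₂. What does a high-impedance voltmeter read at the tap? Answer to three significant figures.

The load sits in parallel with R₂: R₂‖R_L = (150 × 825) / (150 + 825) = 126.9 kΩ.
V_out = 38.8 × 126.9 / (82.0 + 126.9) = 38.8 × 126.9/208.9 = 23.6 V.
(Unloaded it would have been 25.1 V.)

V_out ≈ 23.6 V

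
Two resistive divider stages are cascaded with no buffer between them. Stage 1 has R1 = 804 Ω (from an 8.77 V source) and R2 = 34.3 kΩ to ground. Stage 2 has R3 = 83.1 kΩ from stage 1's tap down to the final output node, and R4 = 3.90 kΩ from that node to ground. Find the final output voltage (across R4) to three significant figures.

Stage 2 presents R3+R4 = 87000 Ω as a load on stage 1's tap.
Stage 1's lower leg becomes R2‖(R3+R4) = 24600 Ω, so V_mid = 8.77 × 24600/25400 = 8.492 V.
Stage 2 is itself unloaded: V_out = V_mid × R4/(R3+R4) = 8.492 × 3900/87000 = 0.381 V.

V_out ≈ 0.381 V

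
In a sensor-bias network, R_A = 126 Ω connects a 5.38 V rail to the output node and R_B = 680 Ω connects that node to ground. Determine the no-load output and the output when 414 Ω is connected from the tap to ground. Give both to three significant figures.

Open-circuit: V = 5.38 × 680/(126 + 680) = 4.54 V.
With the load, R_B becomes R_B‖R_L = 257.3 Ω, so V = 5.38 × 257.3/383.3 = 3.61 V.

Unloaded: 4.54 V; loaded: 3.61 V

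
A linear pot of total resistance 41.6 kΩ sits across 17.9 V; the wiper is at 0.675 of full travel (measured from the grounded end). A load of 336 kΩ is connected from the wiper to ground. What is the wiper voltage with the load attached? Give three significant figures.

V ≈ 11.8 V

The wiper splits the pot into (1−α)R = 13.52 kΩ above and αR = 28.08 kΩ below.
Lower section ‖ load = 25.91 kΩ.
V_wiper = 17.9 × 25.91/(13.52 + 25.91) = 11.8 V.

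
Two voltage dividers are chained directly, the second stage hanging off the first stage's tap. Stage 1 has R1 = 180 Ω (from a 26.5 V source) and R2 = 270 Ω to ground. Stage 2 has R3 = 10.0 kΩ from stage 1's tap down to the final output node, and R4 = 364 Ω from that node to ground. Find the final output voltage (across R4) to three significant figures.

V_out ≈ 0.553 V

Stage 2 presents R3+R4 = 10360 Ω as a load on stage 1's tap.
Stage 1's lower leg becomes R2‖(R3+R4) = 263.1 Ω, so V_mid = 26.5 × 263.1/443.1 = 15.74 V.
Stage 2 is itself unloaded: V_out = V_mid × R4/(R3+R4) = 15.74 × 364/10360 = 0.553 V.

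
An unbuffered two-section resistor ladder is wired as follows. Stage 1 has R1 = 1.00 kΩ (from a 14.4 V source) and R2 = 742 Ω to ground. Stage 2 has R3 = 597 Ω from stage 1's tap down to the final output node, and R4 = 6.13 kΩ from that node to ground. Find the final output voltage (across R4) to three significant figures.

V_out ≈ 5.26 V

Stage 2 presents R3+R4 = 6727 Ω as a load on stage 1's tap.
Stage 1's lower leg becomes R2‖(R3+R4) = 668.3 Ω, so V_mid = 14.4 × 668.3/1668 = 5.768 V.
Stage 2 is itself unloaded: V_out = V_mid × R4/(R3+R4) = 5.768 × 6130/6727 = 5.26 V.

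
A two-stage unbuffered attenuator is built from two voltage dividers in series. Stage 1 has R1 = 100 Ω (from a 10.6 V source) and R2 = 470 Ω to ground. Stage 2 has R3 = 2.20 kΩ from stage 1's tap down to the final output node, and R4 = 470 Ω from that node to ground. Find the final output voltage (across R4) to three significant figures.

Stage 2 presents R3+R4 = 2670 Ω as a load on stage 1's tap.
Stage 1's lower leg becomes R2‖(R3+R4) = 399.6 Ω, so V_mid = 10.6 × 399.6/499.6 = 8.479 V.
Stage 2 is itself unloaded: V_out = V_mid × R4/(R3+R4) = 8.479 × 470/2670 = 1.49 V.

V_out ≈ 1.49 V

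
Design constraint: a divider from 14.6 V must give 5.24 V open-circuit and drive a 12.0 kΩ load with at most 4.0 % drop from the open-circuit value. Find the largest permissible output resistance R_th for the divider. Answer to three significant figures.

R_th ≤ 500 Ω

Loading drop = R_th/(R_th + R_L) ≤ 0.0400, so R_th ≤ R_L · ε/(1−ε) = 12.0 kΩ × 0.0400/0.9600 = 500 Ω.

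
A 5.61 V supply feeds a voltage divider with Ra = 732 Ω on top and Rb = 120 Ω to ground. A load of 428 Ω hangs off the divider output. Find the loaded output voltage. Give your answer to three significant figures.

The load sits in parallel with Rb: Rb‖R_L = (120 × 428) / (120 + 428) = 93.72 Ω.
V_out = 5.61 × 93.72 / (732 + 93.72) = 5.61 × 93.72/825.7 = 0.637 V.

V_out ≈ 0.637 V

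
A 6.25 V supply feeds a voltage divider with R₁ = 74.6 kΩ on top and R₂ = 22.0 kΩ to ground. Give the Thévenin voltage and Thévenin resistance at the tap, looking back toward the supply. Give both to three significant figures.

V_th is the open-circuit tap voltage: 6.25 × 22.0/(74.6 + 22.0) = 1.42 V.
With the supply zeroed, R₁ and R₂ appear in parallel from the tap: R_th = R₁‖R₂ = (74.6 × 22.0)/96.60 = 17.0 kΩ.

V_th = 1.42 V, R_th = 17.0 kΩ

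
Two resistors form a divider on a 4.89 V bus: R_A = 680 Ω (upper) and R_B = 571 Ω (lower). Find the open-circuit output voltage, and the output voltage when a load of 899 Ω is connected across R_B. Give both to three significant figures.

Unloaded: 2.23 V; loaded: 1.66 V

Open-circuit: V = 4.89 × 571/(680 + 571) = 2.23 V.
With the load, R_B becomes R_B‖R_L = 349.2 Ω, so V = 4.89 × 349.2/1029 = 1.66 V.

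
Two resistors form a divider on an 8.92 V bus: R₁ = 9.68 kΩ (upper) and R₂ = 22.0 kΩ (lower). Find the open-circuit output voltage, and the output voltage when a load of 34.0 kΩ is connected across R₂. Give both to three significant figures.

Unloaded: 6.19 V; loaded: 5.17 V

Open-circuit: V = 8.92 × 22.0/(9.68 + 22.0) = 6.19 V.
With the load, R₂ becomes R₂‖R_L = 13.36 kΩ, so V = 8.92 × 13.36/23.04 = 5.17 V.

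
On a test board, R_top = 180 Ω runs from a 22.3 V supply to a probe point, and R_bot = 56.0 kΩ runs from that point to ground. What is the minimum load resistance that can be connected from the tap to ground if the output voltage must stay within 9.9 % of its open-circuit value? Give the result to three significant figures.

R_L(min) ≈ 1.63 kΩ

Output resistance R_th = R_top‖R_bot = (180 × 56000)/56180 = 179.4 Ω.
The fractional drop is R_th/(R_th + R_L); requiring this ≤ 0.0990 gives R_L ≥ R_th(1/0.0990 − 1) = 179.4 × 9.101 = 1.63 kΩ.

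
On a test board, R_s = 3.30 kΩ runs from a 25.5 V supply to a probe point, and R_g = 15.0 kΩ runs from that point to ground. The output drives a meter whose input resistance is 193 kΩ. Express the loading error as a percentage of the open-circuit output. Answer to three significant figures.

The divider's output (Thévenin) resistance is R_s‖R_g = 2.705 kΩ.
Fractional drop under load = R_th/(R_th + R_L) = 2.705 / (2.705 + 193) = 0.01382.
So the output falls by 1.38 %.

1.38 %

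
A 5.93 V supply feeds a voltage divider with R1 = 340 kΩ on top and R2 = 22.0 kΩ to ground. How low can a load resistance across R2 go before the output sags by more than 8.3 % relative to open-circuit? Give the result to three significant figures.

Output resistance R_th = R1‖R2 = (340 × 22.0)/362.0 = 20.66 kΩ.
The fractional drop is R_th/(R_th + R_L); requiring this ≤ 0.0830 gives R_L ≥ R_th(1/0.0830 − 1) = 20.66 × 11.05 = 228 kΩ.

R_L(min) ≈ 228 kΩ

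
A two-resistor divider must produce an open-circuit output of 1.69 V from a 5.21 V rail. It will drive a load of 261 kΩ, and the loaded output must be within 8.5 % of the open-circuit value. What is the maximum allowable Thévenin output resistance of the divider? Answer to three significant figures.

Loading drop = R_th/(R_th + R_L) ≤ 0.0850, so R_th ≤ R_L · ε/(1−ε) = 261 kΩ × 0.0850/0.9150 = 24.2 kΩ.
(Any R1, R2 with R2/(R1+R2) = 0.324 and R1‖R2 ≤ 24.2 kΩ will meet the spec.)

R_th ≤ 24.2 kΩ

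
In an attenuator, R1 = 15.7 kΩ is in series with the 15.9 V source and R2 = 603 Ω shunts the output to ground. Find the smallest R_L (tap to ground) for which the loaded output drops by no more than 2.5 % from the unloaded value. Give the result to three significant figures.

R_L(min) ≈ 22.6 kΩ

Output resistance R_th = R1‖R2 = (15700 × 603)/16300 = 580.7 Ω.
The fractional drop is R_th/(R_th + R_L); requiring this ≤ 0.0250 gives R_L ≥ R_th(1/0.0250 − 1) = 580.7 × 39.00 = 22.6 kΩ.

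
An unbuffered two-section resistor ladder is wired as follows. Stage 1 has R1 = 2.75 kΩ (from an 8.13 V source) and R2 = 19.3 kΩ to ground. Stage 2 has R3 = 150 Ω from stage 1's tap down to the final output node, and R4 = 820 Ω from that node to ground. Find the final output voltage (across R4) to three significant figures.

V_out ≈ 1.73 V

Stage 2 presents R3+R4 = 970.0 Ω as a load on stage 1's tap.
Stage 1's lower leg becomes R2‖(R3+R4) = 923.6 Ω, so V_mid = 8.13 × 923.6/3674 = 2.044 V.
Stage 2 is itself unloaded: V_out = V_mid × R4/(R3+R4) = 2.044 × 820/970.0 = 1.73 V.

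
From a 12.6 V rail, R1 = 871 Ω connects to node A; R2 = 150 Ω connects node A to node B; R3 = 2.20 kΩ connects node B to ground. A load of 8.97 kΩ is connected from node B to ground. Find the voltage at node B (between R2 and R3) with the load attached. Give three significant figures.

V ≈ 7.99 V

At node B, R3 is in parallel with the load: R3‖R_L = 1767 Ω.
Below node A the resistance is R2 + (R3‖R_L) = 1917 Ω, so V_A = 12.6 × 1917/2788 = 8.663 V.
Then V_B = V_A × (R3‖R_L)/(R2 + R3‖R_L) = 8.663 × 1767/1917 = 7.99 V.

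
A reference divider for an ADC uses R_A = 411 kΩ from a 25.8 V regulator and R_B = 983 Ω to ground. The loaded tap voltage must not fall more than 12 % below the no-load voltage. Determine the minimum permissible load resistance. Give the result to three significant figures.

Output resistance R_th = R_A‖R_B = (411000 × 983)/412000 = 980.7 Ω.
The fractional drop is R_th/(R_th + R_L); requiring this ≤ 0.120 gives R_L ≥ R_th(1/0.120 − 1) = 980.7 × 7.333 = 7.19 kΩ.

R_L(min) ≈ 7.19 kΩ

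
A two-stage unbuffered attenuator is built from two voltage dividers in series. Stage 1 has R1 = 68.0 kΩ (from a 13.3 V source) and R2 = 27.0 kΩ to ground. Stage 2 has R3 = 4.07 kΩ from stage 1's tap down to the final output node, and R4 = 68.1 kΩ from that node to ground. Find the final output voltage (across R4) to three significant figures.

V_out ≈ 2.81 V

Stage 2 presents R3+R4 = 72.17 kΩ as a load on stage 1's tap.
Stage 1's lower leg becomes R2‖(R3+R4) = 19.65 kΩ, so V_mid = 13.3 × 19.65/87.65 = 2.982 V.
Stage 2 is itself unloaded: V_out = V_mid × R4/(R3+R4) = 2.982 × 68.1/72.17 = 2.81 V.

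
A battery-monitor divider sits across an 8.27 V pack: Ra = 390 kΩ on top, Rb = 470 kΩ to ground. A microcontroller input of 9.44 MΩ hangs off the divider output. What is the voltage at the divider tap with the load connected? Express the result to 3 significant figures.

V_out ≈ 4.42 V

The load sits in parallel with Rb: Rb‖R_L = (470 × 9440) / (470 + 9440) = 447.7 kΩ.
V_out = 8.27 × 447.7 / (390 + 447.7) = 8.27 × 447.7/837.7 = 4.42 V.
(Unloaded it would have been 4.52 V.)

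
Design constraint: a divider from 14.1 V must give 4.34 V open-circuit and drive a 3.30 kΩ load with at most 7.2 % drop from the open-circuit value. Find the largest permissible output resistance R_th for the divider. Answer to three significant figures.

Loading drop = R_th/(R_th + R_L) ≤ 0.0720, so R_th ≤ R_L · ε/(1−ε) = 3.30 kΩ × 0.0720/0.9280 = 256 Ω.
(Any R1, R2 with R2/(R1+R2) = 0.308 and R1‖R2 ≤ 256 Ω will meet the spec.)

R_th ≤ 256 Ω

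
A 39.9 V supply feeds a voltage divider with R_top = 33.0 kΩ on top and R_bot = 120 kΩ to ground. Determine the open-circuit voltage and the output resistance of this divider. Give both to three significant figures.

V_th is the open-circuit tap voltage: 39.9 × 120/(33.0 + 120) = 31.3 V.
With the supply zeroed, R_top and R_bot appear in parallel from the tap: R_th = R_top‖R_bot = (33.0 × 120)/153.0 = 25.9 kΩ.

V_th = 31.3 V, R_th = 25.9 kΩ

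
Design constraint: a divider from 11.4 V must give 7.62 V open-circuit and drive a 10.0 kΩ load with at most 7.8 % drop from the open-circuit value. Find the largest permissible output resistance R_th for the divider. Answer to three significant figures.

R_th ≤ 846 Ω

Loading drop = R_th/(R_th + R_L) ≤ 0.0780, so R_th ≤ R_L · ε/(1−ε) = 10.0 kΩ × 0.0780/0.9220 = 846 Ω.
(Any R1, R2 with R2/(R1+R2) = 0.668 and R1‖R2 ≤ 846 Ω will meet the spec.)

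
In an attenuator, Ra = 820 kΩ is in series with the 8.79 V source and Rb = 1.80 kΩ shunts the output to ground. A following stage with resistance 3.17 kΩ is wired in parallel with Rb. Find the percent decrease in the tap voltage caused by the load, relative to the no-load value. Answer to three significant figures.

The divider's output (Thévenin) resistance is Ra‖Rb = 1.796 kΩ.
Fractional drop under load = R_th/(R_th + R_L) = 1.796 / (1.796 + 3.17) = 0.3617.
So the output falls by 36.2 %.

36.2 %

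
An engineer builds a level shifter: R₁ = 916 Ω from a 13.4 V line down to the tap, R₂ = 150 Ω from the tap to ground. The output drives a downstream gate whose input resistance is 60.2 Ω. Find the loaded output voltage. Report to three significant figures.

The load sits in parallel with R₂: R₂‖R_L = (150 × 60.2) / (150 + 60.2) = 42.96 Ω.
V_out = 13.4 × 42.96 / (916 + 42.96) = 13.4 × 42.96/959.0 = 0.600 V.

V_out ≈ 0.600 V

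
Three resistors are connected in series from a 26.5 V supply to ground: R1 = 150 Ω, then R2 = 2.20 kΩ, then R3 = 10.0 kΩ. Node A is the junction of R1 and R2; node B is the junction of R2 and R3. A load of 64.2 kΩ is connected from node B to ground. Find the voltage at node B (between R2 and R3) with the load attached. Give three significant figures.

V ≈ 20.8 V

At node B, R3 is in parallel with the load: R3‖R_L = 8652 Ω.
Below node A the resistance is R2 + (R3‖R_L) = 10850 Ω, so V_A = 26.5 × 10850/11000 = 26.14 V.
Then V_B = V_A × (R3‖R_L)/(R2 + R3‖R_L) = 26.14 × 8652/10850 = 20.8 V.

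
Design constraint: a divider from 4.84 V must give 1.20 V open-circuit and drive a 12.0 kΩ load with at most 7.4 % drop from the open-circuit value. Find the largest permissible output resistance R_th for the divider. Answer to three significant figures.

Loading drop = R_th/(R_th + R_L) ≤ 0.0740, so R_th ≤ R_L · ε/(1−ε) = 12.0 kΩ × 0.0740/0.9260 = 959 Ω.
(Any R1, R2 with R2/(R1+R2) = 0.248 and R1‖R2 ≤ 959 Ω will meet the spec.)

R_th ≤ 959 Ω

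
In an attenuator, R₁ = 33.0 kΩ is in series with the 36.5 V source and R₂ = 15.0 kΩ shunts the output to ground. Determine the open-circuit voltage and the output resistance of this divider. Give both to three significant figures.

V_th = 11.4 V, R_th = 10.3 kΩ

V_th is the open-circuit tap voltage: 36.5 × 15.0/(33.0 + 15.0) = 11.4 V.
With the supply zeroed, R₁ and R₂ appear in parallel from the tap: R_th = R₁‖R₂ = (33.0 × 15.0)/48.00 = 10.3 kΩ.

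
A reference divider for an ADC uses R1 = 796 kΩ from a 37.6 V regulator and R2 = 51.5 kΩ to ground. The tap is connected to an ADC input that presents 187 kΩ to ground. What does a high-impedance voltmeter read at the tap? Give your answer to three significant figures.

V_out ≈ 1.82 V

The load sits in parallel with R2: R2‖R_L = (51.5 × 187) / (51.5 + 187) = 40.38 kΩ.
V_out = 37.6 × 40.38 / (796 + 40.38) = 37.6 × 40.38/836.4 = 1.82 V.
(Unloaded it would have been 2.28 V.)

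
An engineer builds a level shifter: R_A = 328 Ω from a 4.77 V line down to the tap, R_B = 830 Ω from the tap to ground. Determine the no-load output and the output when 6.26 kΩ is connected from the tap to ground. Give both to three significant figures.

Open-circuit: V = 4.77 × 830/(328 + 830) = 3.42 V.
With the load, R_B becomes R_B‖R_L = 732.8 Ω, so V = 4.77 × 732.8/1061 = 3.30 V.

Unloaded: 3.42 V; loaded: 3.30 V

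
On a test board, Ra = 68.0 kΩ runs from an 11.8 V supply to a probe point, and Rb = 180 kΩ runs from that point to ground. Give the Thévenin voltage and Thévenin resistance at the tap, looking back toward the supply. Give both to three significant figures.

V_th is the open-circuit tap voltage: 11.8 × 180/(68.0 + 180) = 8.56 V.
With the supply zeroed, Ra and Rb appear in parallel from the tap: R_th = Ra‖Rb = (68.0 × 180)/248.0 = 49.4 kΩ.

V_th = 8.56 V, R_th = 49.4 kΩ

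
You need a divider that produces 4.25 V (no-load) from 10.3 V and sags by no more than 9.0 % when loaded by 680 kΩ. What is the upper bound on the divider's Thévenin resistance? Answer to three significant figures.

R_th ≤ 67.3 kΩ

Loading drop = R_th/(R_th + R_L) ≤ 0.0900, so R_th ≤ R_L · ε/(1−ε) = 680 kΩ × 0.0900/0.9100 = 67.3 kΩ.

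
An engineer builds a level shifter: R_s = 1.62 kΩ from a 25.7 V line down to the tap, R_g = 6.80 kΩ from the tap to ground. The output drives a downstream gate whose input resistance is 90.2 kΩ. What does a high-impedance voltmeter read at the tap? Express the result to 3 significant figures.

The load sits in parallel with R_g: R_g‖R_L = (6.80 × 90.2) / (6.80 + 90.2) = 6.323 kΩ.
V_out = 25.7 × 6.323 / (1.62 + 6.323) = 25.7 × 6.323/7.943 = 20.5 V.
(Unloaded it would have been 20.8 V.)

V_out ≈ 20.5 V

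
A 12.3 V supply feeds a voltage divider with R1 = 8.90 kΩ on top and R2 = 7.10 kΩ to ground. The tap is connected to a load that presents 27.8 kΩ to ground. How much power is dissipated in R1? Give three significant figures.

P ≈ 6.36 mW

Total resistance from the source is R1 + (R2‖R_L) = 14.56 kΩ, so I = 12.3/14.56 kΩ = 0.8450 mA.
P = I²·R1 = (0.8450 mA)² × 8.90 kΩ = 6.36 mW.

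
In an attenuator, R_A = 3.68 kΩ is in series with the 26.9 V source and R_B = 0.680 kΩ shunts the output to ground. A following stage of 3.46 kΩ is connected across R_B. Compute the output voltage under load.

V_out ≈ 3.60 V

The load sits in parallel with R_B: R_B‖R_L = (680 × 3460) / (680 + 3460) = 568.3 Ω.
V_out = 26.9 × 568.3 / (3680 + 568.3) = 26.9 × 568.3/4248 = 3.60 V.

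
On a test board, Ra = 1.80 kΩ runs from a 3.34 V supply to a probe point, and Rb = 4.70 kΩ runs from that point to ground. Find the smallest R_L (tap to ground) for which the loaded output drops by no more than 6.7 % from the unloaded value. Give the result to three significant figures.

R_L(min) ≈ 18.1 kΩ

Output resistance R_th = Ra‖Rb = (1.80 × 4.70)/6.500 = 1.302 kΩ.
The fractional drop is R_th/(R_th + R_L); requiring this ≤ 0.0670 gives R_L ≥ R_th(1/0.0670 − 1) = 1.302 × 13.93 = 18.1 kΩ.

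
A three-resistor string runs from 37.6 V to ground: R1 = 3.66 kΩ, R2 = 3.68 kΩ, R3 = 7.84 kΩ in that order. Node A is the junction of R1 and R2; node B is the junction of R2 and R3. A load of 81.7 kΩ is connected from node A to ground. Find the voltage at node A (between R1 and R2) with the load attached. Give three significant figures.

V ≈ 27.6 V

Below node A the series string R2+R3 = 11.52 kΩ sits in parallel with the 81.7 kΩ load: 10.10 kΩ.
V_A = 37.6 × 10.10/(3.66 + 10.10) = 27.6 V.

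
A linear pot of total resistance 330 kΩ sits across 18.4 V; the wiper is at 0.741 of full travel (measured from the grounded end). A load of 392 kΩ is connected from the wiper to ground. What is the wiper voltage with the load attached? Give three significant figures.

The wiper splits the pot into (1−α)R = 85.47 kΩ above and αR = 244.5 kΩ below.
Lower section ‖ load = 150.6 kΩ.
V_wiper = 18.4 × 150.6/(85.47 + 150.6) = 11.7 V.

V ≈ 11.7 V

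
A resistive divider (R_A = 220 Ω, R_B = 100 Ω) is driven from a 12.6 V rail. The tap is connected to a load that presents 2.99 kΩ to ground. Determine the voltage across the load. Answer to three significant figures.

V_out ≈ 3.85 V

The load sits in parallel with R_B: R_B‖R_L = (100 × 2990) / (100 + 2990) = 96.76 Ω.
V_out = 12.6 × 96.76 / (220 + 96.76) = 12.6 × 96.76/316.8 = 3.85 V.
(Unloaded it would have been 3.94 V.)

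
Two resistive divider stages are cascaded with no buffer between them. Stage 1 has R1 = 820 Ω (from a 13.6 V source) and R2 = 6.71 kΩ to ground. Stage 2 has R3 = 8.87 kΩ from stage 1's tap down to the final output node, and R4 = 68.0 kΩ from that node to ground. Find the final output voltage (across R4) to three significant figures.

Stage 2 presents R3+R4 = 76870 Ω as a load on stage 1's tap.
Stage 1's lower leg becomes R2‖(R3+R4) = 6171 Ω, so V_mid = 13.6 × 6171/6991 = 12.00 V.
Stage 2 is itself unloaded: V_out = V_mid × R4/(R3+R4) = 12.00 × 68000/76870 = 10.6 V.

V_out ≈ 10.6 V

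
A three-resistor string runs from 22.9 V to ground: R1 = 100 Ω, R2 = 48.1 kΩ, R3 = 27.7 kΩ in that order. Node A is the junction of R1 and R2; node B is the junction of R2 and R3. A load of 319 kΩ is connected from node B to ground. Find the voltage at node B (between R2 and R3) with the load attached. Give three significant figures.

V ≈ 7.92 V

At node B, R3 is in parallel with the load: R3‖R_L = 25490 Ω.
Below node A the resistance is R2 + (R3‖R_L) = 73590 Ω, so V_A = 22.9 × 73590/73690 = 22.87 V.
Then V_B = V_A × (R3‖R_L)/(R2 + R3‖R_L) = 22.87 × 25490/73590 = 7.92 V.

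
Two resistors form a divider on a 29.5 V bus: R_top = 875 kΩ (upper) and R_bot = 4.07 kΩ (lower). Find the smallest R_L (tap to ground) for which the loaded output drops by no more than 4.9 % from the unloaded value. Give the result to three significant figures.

R_L(min) ≈ 78.6 kΩ

Output resistance R_th = R_top‖R_bot = (875 × 4.07)/879.1 = 4.051 kΩ.
The fractional drop is R_th/(R_th + R_L); requiring this ≤ 0.0490 gives R_L ≥ R_th(1/0.0490 − 1) = 4.051 × 19.41 = 78.6 kΩ.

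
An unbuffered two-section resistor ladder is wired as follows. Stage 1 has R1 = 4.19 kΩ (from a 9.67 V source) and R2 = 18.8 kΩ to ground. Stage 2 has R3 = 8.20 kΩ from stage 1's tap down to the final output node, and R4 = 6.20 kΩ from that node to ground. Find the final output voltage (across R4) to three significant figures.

Stage 2 presents R3+R4 = 14.40 kΩ as a load on stage 1's tap.
Stage 1's lower leg becomes R2‖(R3+R4) = 8.154 kΩ, so V_mid = 9.67 × 8.154/12.34 = 6.388 V.
Stage 2 is itself unloaded: V_out = V_mid × R4/(R3+R4) = 6.388 × 6.20/14.40 = 2.75 V.

V_out ≈ 2.75 V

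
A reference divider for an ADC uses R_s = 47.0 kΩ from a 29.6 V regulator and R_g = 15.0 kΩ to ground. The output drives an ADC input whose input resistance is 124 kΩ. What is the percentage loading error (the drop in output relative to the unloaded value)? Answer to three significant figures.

Unloaded V = 29.6 × 15.0/62.00 = 7.1613 V.
Loaded: R_g‖R_L = 13.38 kΩ, giving V = 29.6 × 13.38/60.38 = 6.5598 V.
Drop = (7.1613 − 6.5598) / 7.1613 = 8.40 %.

8.40 %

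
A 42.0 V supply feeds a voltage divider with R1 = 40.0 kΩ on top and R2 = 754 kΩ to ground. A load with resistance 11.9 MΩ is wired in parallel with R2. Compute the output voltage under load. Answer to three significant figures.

The load sits in parallel with R2: R2‖R_L = (754 × 11900) / (754 + 11900) = 709.1 kΩ.
V_out = 42.0 × 709.1 / (40.0 + 709.1) = 42.0 × 709.1/749.1 = 39.8 V.

V_out ≈ 39.8 V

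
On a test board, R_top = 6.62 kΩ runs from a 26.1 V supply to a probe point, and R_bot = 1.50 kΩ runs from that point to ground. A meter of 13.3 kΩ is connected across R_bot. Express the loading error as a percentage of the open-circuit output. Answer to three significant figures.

The divider's output (Thévenin) resistance is R_top‖R_bot = 1.223 kΩ.
Fractional drop under load = R_th/(R_th + R_L) = 1.223 / (1.223 + 13.3) = 0.08421.
So the output falls by 8.42 %.

8.42 %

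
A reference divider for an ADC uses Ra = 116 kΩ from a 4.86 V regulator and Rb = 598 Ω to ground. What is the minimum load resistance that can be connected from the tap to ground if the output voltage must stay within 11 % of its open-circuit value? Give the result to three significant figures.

R_L(min) ≈ 4.81 kΩ

Output resistance R_th = Ra‖Rb = (116000 × 598)/116600 = 594.9 Ω.
The fractional drop is R_th/(R_th + R_L); requiring this ≤ 0.110 gives R_L ≥ R_th(1/0.110 − 1) = 594.9 × 8.091 = 4.81 kΩ.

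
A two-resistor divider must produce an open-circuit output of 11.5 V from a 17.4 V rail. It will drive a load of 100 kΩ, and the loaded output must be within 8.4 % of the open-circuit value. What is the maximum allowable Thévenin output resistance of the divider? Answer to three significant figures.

Loading drop = R_th/(R_th + R_L) ≤ 0.0840, so R_th ≤ R_L · ε/(1−ε) = 100 kΩ × 0.0840/0.9160 = 9.17 kΩ.
(Any R1, R2 with R2/(R1+R2) = 0.661 and R1‖R2 ≤ 9.17 kΩ will meet the spec.)

R_th ≤ 9.17 kΩ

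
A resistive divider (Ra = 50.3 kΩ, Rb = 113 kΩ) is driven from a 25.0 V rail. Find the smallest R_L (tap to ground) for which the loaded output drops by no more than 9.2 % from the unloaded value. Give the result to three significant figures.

Output resistance R_th = Ra‖Rb = (50.3 × 113)/163.3 = 34.81 kΩ.
The fractional drop is R_th/(R_th + R_L); requiring this ≤ 0.0920 gives R_L ≥ R_th(1/0.0920 − 1) = 34.81 × 9.870 = 344 kΩ.

R_L(min) ≈ 344 kΩ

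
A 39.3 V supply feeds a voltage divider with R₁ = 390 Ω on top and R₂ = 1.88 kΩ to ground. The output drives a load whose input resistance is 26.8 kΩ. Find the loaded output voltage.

The load sits in parallel with R₂: R₂‖R_L = (1880 × 26800) / (1880 + 26800) = 1757 Ω.
V_out = 39.3 × 1757 / (390 + 1757) = 39.3 × 1757/2147 = 32.2 V.

V_out ≈ 32.2 V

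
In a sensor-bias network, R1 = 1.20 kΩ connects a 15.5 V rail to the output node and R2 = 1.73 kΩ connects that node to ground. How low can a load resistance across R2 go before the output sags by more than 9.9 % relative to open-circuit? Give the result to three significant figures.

Output resistance R_th = R1‖R2 = (1200 × 1730)/2930 = 708.5 Ω.
The fractional drop is R_th/(R_th + R_L); requiring this ≤ 0.0990 gives R_L ≥ R_th(1/0.0990 − 1) = 708.5 × 9.101 = 6.45 kΩ.

R_L(min) ≈ 6.45 kΩ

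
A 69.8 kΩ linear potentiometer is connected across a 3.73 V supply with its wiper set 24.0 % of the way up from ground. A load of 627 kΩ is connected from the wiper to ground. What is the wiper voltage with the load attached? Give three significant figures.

The wiper splits the pot into (1−α)R = 53.05 kΩ above and αR = 16.75 kΩ below.
Lower section ‖ load = 16.32 kΩ.
V_wiper = 3.73 × 16.32/(53.05 + 16.32) = 0.877 V.

V ≈ 0.877 V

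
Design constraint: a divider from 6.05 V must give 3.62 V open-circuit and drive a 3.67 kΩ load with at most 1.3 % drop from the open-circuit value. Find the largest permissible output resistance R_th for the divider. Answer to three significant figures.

Loading drop = R_th/(R_th + R_L) ≤ 0.0130, so R_th ≤ R_L · ε/(1−ε) = 3.67 kΩ × 0.0130/0.9870 = 48.3 Ω.
(Any R1, R2 with R2/(R1+R2) = 0.598 and R1‖R2 ≤ 48.3 Ω will meet the spec.)

R_th ≤ 48.3 Ω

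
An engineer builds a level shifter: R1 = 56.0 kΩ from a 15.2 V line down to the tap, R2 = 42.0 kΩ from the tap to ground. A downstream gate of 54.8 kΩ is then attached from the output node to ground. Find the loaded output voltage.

The load sits in parallel with R2: R2‖R_L = (42.0 × 54.8) / (42.0 + 54.8) = 23.78 kΩ.
V_out = 15.2 × 23.78 / (56.0 + 23.78) = 15.2 × 23.78/79.78 = 4.53 V.
(Unloaded it would have been 6.51 V.)

V_out ≈ 4.53 V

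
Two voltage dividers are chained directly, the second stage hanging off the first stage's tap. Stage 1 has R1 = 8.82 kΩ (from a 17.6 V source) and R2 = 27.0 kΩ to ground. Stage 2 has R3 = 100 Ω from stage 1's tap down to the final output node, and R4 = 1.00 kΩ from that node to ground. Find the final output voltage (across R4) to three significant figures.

V_out ≈ 1.71 V

Stage 2 presents R3+R4 = 1100 Ω as a load on stage 1's tap.
Stage 1's lower leg becomes R2‖(R3+R4) = 1057 Ω, so V_mid = 17.6 × 1057/9877 = 1.883 V.
Stage 2 is itself unloaded: V_out = V_mid × R4/(R3+R4) = 1.883 × 1000/1100 = 1.71 V.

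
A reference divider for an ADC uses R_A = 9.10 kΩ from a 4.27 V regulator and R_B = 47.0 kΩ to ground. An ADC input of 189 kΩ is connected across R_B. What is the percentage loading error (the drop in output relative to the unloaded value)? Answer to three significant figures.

3.88 %

The divider's output (Thévenin) resistance is R_A‖R_B = 7.624 kΩ.
Fractional drop under load = R_th/(R_th + R_L) = 7.624 / (7.624 + 189) = 0.03877.
So the output falls by 3.88 %.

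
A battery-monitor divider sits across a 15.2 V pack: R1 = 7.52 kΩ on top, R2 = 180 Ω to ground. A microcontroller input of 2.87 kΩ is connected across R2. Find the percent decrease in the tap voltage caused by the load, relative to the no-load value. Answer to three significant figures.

The divider's output (Thévenin) resistance is R1‖R2 = 175.8 Ω.
Fractional drop under load = R_th/(R_th + R_L) = 175.8 / (175.8 + 2870) = 0.05772.
So the output falls by 5.77 %.

5.77 %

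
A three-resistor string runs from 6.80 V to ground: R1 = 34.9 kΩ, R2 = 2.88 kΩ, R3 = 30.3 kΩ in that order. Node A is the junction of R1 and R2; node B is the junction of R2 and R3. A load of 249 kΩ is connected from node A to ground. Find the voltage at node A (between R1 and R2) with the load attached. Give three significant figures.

Below node A the series string R2+R3 = 33.18 kΩ sits in parallel with the 249 kΩ load: 29.28 kΩ.
V_A = 6.80 × 29.28/(34.9 + 29.28) = 3.10 V.

V ≈ 3.10 V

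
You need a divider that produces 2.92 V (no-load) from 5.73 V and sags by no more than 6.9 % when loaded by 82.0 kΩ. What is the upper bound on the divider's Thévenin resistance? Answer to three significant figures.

Loading drop = R_th/(R_th + R_L) ≤ 0.0690, so R_th ≤ R_L · ε/(1−ε) = 82.0 kΩ × 0.0690/0.9310 = 6.08 kΩ.

R_th ≤ 6.08 kΩ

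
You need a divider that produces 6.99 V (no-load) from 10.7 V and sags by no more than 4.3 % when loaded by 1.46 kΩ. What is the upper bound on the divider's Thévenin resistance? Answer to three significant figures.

R_th ≤ 65.6 Ω

Loading drop = R_th/(R_th + R_L) ≤ 0.0430, so R_th ≤ R_L · ε/(1−ε) = 1.46 kΩ × 0.0430/0.9570 = 65.6 Ω.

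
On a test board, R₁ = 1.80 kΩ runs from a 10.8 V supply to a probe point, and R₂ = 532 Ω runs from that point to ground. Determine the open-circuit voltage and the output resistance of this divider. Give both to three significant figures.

V_th is the open-circuit tap voltage: 10.8 × 532/(1800 + 532) = 2.46 V.
With the supply zeroed, R₁ and R₂ appear in parallel from the tap: R_th = R₁‖R₂ = (1800 × 532)/2332 = 411 Ω.

V_th = 2.46 V, R_th = 411 Ω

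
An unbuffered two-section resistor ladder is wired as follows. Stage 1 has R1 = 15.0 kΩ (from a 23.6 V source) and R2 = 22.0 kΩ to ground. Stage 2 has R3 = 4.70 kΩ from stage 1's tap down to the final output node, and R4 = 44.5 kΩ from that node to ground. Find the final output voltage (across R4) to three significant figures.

Stage 2 presents R3+R4 = 49.20 kΩ as a load on stage 1's tap.
Stage 1's lower leg becomes R2‖(R3+R4) = 15.20 kΩ, so V_mid = 23.6 × 15.20/30.20 = 11.88 V.
Stage 2 is itself unloaded: V_out = V_mid × R4/(R3+R4) = 11.88 × 44.5/49.20 = 10.7 V.

V_out ≈ 10.7 V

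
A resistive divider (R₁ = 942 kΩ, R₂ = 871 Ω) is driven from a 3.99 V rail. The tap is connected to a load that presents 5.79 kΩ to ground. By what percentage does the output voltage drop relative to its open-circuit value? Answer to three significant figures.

Unloaded V = 3.99 × 871/942900 = 0.0036859 V.
Loaded: R₂‖R_L = 757.1 Ω, giving V = 3.99 × 757.1/942800 = 0.0032043 V.
Drop = (0.0036859 − 0.0032043) / 0.0036859 = 13.1 %.

13.1 %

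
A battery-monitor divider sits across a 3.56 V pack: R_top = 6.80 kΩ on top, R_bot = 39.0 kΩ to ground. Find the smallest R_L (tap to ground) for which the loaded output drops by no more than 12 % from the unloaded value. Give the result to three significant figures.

Output resistance R_th = R_top‖R_bot = (6.80 × 39.0)/45.80 = 5.790 kΩ.
The fractional drop is R_th/(R_th + R_L); requiring this ≤ 0.120 gives R_L ≥ R_th(1/0.120 − 1) = 5.790 × 7.333 = 42.5 kΩ.

R_L(min) ≈ 42.5 kΩ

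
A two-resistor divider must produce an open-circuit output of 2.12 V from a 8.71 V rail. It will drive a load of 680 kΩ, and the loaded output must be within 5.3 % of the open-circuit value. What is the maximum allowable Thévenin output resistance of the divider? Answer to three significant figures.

Loading drop = R_th/(R_th + R_L) ≤ 0.0530, so R_th ≤ R_L · ε/(1−ε) = 680 kΩ × 0.0530/0.9470 = 38.1 kΩ.
(Any R1, R2 with R2/(R1+R2) = 0.243 and R1‖R2 ≤ 38.1 kΩ will meet the spec.)

R_th ≤ 38.1 kΩ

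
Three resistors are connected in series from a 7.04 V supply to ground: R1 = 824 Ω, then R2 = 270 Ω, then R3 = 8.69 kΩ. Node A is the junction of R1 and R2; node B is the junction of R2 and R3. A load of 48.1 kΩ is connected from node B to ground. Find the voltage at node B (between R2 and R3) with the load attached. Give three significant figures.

At node B, R3 is in parallel with the load: R3‖R_L = 7360 Ω.
Below node A the resistance is R2 + (R3‖R_L) = 7630 Ω, so V_A = 7.04 × 7630/8454 = 6.354 V.
Then V_B = V_A × (R3‖R_L)/(R2 + R3‖R_L) = 6.354 × 7360/7630 = 6.13 V.

V ≈ 6.13 V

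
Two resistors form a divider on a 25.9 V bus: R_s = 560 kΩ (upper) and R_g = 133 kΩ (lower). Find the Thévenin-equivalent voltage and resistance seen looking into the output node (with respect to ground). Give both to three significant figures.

V_th = 4.97 V, R_th = 107 kΩ

V_th is the open-circuit tap voltage: 25.9 × 133/(560 + 133) = 4.97 V.
With the supply zeroed, R_s and R_g appear in parallel from the tap: R_th = R_s‖R_g = (560 × 133)/693.0 = 107 kΩ.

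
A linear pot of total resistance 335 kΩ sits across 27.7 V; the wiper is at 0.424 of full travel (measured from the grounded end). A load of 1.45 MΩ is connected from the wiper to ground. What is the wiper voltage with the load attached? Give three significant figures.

The wiper splits the pot into (1−α)R = 193.0 kΩ above and αR = 142.0 kΩ below.
Lower section ‖ load = 129.4 kΩ.
V_wiper = 27.7 × 129.4/(193.0 + 129.4) = 11.1 V.

V ≈ 11.1 V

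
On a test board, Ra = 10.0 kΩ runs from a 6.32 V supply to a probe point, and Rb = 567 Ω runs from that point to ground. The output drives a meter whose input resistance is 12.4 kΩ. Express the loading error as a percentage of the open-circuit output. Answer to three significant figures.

4.15 %

The divider's output (Thévenin) resistance is Ra‖Rb = 536.6 Ω.
Fractional drop under load = R_th/(R_th + R_L) = 536.6 / (536.6 + 12400) = 0.04148.
So the output falls by 4.15 %.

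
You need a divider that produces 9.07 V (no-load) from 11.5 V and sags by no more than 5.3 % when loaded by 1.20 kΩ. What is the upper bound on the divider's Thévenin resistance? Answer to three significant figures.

R_th ≤ 67.2 Ω

Loading drop = R_th/(R_th + R_L) ≤ 0.0530, so R_th ≤ R_L · ε/(1−ε) = 1.20 kΩ × 0.0530/0.9470 = 67.2 Ω.
(Any R1, R2 with R2/(R1+R2) = 0.789 and R1‖R2 ≤ 67.2 Ω will meet the spec.)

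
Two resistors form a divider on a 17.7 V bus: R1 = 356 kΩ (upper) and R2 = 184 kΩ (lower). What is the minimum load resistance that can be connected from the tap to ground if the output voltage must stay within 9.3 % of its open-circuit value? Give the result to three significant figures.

Output resistance R_th = R1‖R2 = (356 × 184)/540.0 = 121.3 kΩ.
The fractional drop is R_th/(R_th + R_L); requiring this ≤ 0.0930 gives R_L ≥ R_th(1/0.0930 − 1) = 121.3 × 9.753 = 1.18 MΩ.

R_L(min) ≈ 1.18 MΩ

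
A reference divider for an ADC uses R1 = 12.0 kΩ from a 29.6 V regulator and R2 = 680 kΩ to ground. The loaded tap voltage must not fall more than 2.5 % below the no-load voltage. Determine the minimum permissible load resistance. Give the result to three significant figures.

R_L(min) ≈ 460 kΩ

Output resistance R_th = R1‖R2 = (12.0 × 680)/692.0 = 11.79 kΩ.
The fractional drop is R_th/(R_th + R_L); requiring this ≤ 0.0250 gives R_L ≥ R_th(1/0.0250 − 1) = 11.79 × 39.00 = 460 kΩ.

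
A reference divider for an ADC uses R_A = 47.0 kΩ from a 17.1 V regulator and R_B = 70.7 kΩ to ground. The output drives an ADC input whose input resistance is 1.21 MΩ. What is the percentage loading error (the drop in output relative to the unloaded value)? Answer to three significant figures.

The divider's output (Thévenin) resistance is R_A‖R_B = 28.23 kΩ.
Fractional drop under load = R_th/(R_th + R_L) = 28.23 / (28.23 + 1210) = 0.02280.
So the output falls by 2.28 %.

2.28 %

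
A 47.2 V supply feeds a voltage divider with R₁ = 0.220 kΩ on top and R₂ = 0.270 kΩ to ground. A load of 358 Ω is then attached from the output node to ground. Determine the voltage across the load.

V_out ≈ 19.4 V

The load sits in parallel with R₂: R₂‖R_L = (270 × 358) / (270 + 358) = 153.9 Ω.
V_out = 47.2 × 153.9 / (220 + 153.9) = 47.2 × 153.9/373.9 = 19.4 V.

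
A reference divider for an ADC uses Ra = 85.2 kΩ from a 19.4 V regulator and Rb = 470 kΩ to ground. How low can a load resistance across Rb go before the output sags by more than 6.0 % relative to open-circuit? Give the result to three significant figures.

R_L(min) ≈ 1.13 MΩ

Output resistance R_th = Ra‖Rb = (85.2 × 470)/555.2 = 72.13 kΩ.
The fractional drop is R_th/(R_th + R_L); requiring this ≤ 0.0600 gives R_L ≥ R_th(1/0.0600 − 1) = 72.13 × 15.67 = 1.13 MΩ.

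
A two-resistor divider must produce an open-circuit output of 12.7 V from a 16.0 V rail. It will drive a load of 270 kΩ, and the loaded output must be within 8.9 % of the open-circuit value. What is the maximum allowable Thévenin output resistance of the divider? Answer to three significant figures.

R_th ≤ 26.4 kΩ

Loading drop = R_th/(R_th + R_L) ≤ 0.0890, so R_th ≤ R_L · ε/(1−ε) = 270 kΩ × 0.0890/0.9110 = 26.4 kΩ.
(Any R1, R2 with R2/(R1+R2) = 0.794 and R1‖R2 ≤ 26.4 kΩ will meet the spec.)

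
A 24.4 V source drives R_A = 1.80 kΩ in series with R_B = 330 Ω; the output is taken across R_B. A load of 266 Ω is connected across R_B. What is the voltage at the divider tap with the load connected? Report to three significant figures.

V_out ≈ 1.85 V

The load sits in parallel with R_B: R_B‖R_L = (330 × 266) / (330 + 266) = 147.3 Ω.
V_out = 24.4 × 147.3 / (1800 + 147.3) = 24.4 × 147.3/1947 = 1.85 V.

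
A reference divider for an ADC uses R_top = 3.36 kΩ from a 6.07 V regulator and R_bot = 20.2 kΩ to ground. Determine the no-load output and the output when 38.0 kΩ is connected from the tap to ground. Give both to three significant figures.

Open-circuit: V = 6.07 × 20.2/(3.36 + 20.2) = 5.20 V.
With the load, R_bot becomes R_bot‖R_L = 13.19 kΩ, so V = 6.07 × 13.19/16.55 = 4.84 V.

Unloaded: 5.20 V; loaded: 4.84 V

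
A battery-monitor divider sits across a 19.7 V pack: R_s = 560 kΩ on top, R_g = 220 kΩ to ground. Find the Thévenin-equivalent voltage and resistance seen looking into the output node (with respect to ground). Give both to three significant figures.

V_th = 5.56 V, R_th = 158 kΩ

V_th is the open-circuit tap voltage: 19.7 × 220/(560 + 220) = 5.56 V.
With the supply zeroed, R_s and R_g appear in parallel from the tap: R_th = R_s‖R_g = (560 × 220)/780.0 = 158 kΩ.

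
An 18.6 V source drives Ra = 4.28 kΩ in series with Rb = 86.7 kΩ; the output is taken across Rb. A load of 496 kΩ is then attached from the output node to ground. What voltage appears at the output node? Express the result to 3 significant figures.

The load sits in parallel with Rb: Rb‖R_L = (86.7 × 496) / (86.7 + 496) = 73.80 kΩ.
V_out = 18.6 × 73.80 / (4.28 + 73.80) = 18.6 × 73.80/78.08 = 17.6 V.

V_out ≈ 17.6 V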